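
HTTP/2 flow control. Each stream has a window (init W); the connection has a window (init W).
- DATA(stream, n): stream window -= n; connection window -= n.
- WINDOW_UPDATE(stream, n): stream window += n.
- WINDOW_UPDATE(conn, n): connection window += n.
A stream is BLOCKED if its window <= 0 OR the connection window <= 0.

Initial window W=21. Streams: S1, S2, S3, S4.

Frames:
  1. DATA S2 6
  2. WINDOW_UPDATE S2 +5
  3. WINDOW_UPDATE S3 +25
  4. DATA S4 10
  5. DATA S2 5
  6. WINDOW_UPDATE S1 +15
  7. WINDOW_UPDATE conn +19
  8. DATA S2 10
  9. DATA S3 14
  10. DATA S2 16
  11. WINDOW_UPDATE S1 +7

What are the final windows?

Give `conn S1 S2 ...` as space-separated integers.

Op 1: conn=15 S1=21 S2=15 S3=21 S4=21 blocked=[]
Op 2: conn=15 S1=21 S2=20 S3=21 S4=21 blocked=[]
Op 3: conn=15 S1=21 S2=20 S3=46 S4=21 blocked=[]
Op 4: conn=5 S1=21 S2=20 S3=46 S4=11 blocked=[]
Op 5: conn=0 S1=21 S2=15 S3=46 S4=11 blocked=[1, 2, 3, 4]
Op 6: conn=0 S1=36 S2=15 S3=46 S4=11 blocked=[1, 2, 3, 4]
Op 7: conn=19 S1=36 S2=15 S3=46 S4=11 blocked=[]
Op 8: conn=9 S1=36 S2=5 S3=46 S4=11 blocked=[]
Op 9: conn=-5 S1=36 S2=5 S3=32 S4=11 blocked=[1, 2, 3, 4]
Op 10: conn=-21 S1=36 S2=-11 S3=32 S4=11 blocked=[1, 2, 3, 4]
Op 11: conn=-21 S1=43 S2=-11 S3=32 S4=11 blocked=[1, 2, 3, 4]

Answer: -21 43 -11 32 11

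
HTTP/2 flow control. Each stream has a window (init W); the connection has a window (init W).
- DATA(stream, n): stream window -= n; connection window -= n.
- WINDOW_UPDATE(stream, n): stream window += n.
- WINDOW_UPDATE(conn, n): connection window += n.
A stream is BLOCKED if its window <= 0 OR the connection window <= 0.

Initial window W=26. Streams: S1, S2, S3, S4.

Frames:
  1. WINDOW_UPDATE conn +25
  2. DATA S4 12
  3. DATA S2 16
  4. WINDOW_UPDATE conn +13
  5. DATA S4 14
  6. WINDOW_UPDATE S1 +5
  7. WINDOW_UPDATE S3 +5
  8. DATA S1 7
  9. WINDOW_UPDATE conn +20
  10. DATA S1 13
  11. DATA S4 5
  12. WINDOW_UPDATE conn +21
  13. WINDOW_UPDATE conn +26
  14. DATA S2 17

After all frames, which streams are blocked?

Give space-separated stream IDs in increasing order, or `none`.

Answer: S2 S4

Derivation:
Op 1: conn=51 S1=26 S2=26 S3=26 S4=26 blocked=[]
Op 2: conn=39 S1=26 S2=26 S3=26 S4=14 blocked=[]
Op 3: conn=23 S1=26 S2=10 S3=26 S4=14 blocked=[]
Op 4: conn=36 S1=26 S2=10 S3=26 S4=14 blocked=[]
Op 5: conn=22 S1=26 S2=10 S3=26 S4=0 blocked=[4]
Op 6: conn=22 S1=31 S2=10 S3=26 S4=0 blocked=[4]
Op 7: conn=22 S1=31 S2=10 S3=31 S4=0 blocked=[4]
Op 8: conn=15 S1=24 S2=10 S3=31 S4=0 blocked=[4]
Op 9: conn=35 S1=24 S2=10 S3=31 S4=0 blocked=[4]
Op 10: conn=22 S1=11 S2=10 S3=31 S4=0 blocked=[4]
Op 11: conn=17 S1=11 S2=10 S3=31 S4=-5 blocked=[4]
Op 12: conn=38 S1=11 S2=10 S3=31 S4=-5 blocked=[4]
Op 13: conn=64 S1=11 S2=10 S3=31 S4=-5 blocked=[4]
Op 14: conn=47 S1=11 S2=-7 S3=31 S4=-5 blocked=[2, 4]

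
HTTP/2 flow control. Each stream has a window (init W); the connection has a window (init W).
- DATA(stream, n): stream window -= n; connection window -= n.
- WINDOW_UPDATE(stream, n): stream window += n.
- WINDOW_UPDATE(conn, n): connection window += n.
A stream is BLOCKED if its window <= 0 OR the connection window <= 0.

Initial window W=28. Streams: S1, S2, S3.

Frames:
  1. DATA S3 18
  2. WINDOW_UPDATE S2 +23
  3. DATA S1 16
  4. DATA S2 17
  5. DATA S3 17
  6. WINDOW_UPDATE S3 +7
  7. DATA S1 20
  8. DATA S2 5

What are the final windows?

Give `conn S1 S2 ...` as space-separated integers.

Answer: -65 -8 29 0

Derivation:
Op 1: conn=10 S1=28 S2=28 S3=10 blocked=[]
Op 2: conn=10 S1=28 S2=51 S3=10 blocked=[]
Op 3: conn=-6 S1=12 S2=51 S3=10 blocked=[1, 2, 3]
Op 4: conn=-23 S1=12 S2=34 S3=10 blocked=[1, 2, 3]
Op 5: conn=-40 S1=12 S2=34 S3=-7 blocked=[1, 2, 3]
Op 6: conn=-40 S1=12 S2=34 S3=0 blocked=[1, 2, 3]
Op 7: conn=-60 S1=-8 S2=34 S3=0 blocked=[1, 2, 3]
Op 8: conn=-65 S1=-8 S2=29 S3=0 blocked=[1, 2, 3]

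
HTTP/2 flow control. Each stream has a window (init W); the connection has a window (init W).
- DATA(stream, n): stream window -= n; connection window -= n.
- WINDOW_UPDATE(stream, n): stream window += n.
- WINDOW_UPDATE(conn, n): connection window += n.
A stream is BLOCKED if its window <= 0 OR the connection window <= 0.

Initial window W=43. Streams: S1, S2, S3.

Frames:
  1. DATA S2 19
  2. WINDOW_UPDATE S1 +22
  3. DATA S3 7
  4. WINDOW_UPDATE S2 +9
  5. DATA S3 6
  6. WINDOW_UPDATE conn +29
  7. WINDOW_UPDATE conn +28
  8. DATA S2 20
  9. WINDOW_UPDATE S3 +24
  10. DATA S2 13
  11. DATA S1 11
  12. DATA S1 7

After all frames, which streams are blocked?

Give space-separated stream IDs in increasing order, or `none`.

Answer: S2

Derivation:
Op 1: conn=24 S1=43 S2=24 S3=43 blocked=[]
Op 2: conn=24 S1=65 S2=24 S3=43 blocked=[]
Op 3: conn=17 S1=65 S2=24 S3=36 blocked=[]
Op 4: conn=17 S1=65 S2=33 S3=36 blocked=[]
Op 5: conn=11 S1=65 S2=33 S3=30 blocked=[]
Op 6: conn=40 S1=65 S2=33 S3=30 blocked=[]
Op 7: conn=68 S1=65 S2=33 S3=30 blocked=[]
Op 8: conn=48 S1=65 S2=13 S3=30 blocked=[]
Op 9: conn=48 S1=65 S2=13 S3=54 blocked=[]
Op 10: conn=35 S1=65 S2=0 S3=54 blocked=[2]
Op 11: conn=24 S1=54 S2=0 S3=54 blocked=[2]
Op 12: conn=17 S1=47 S2=0 S3=54 blocked=[2]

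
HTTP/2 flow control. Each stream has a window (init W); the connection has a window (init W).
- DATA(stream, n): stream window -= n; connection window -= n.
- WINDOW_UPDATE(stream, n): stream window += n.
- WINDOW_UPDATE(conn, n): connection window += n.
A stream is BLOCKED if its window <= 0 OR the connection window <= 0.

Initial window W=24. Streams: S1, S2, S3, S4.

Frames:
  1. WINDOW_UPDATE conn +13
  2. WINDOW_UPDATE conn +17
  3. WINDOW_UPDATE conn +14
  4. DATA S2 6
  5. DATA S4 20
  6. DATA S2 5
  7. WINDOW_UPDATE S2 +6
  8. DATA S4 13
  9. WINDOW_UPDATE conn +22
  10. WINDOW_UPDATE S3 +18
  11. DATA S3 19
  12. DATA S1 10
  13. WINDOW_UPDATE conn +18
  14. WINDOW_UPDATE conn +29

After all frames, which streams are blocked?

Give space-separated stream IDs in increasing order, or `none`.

Op 1: conn=37 S1=24 S2=24 S3=24 S4=24 blocked=[]
Op 2: conn=54 S1=24 S2=24 S3=24 S4=24 blocked=[]
Op 3: conn=68 S1=24 S2=24 S3=24 S4=24 blocked=[]
Op 4: conn=62 S1=24 S2=18 S3=24 S4=24 blocked=[]
Op 5: conn=42 S1=24 S2=18 S3=24 S4=4 blocked=[]
Op 6: conn=37 S1=24 S2=13 S3=24 S4=4 blocked=[]
Op 7: conn=37 S1=24 S2=19 S3=24 S4=4 blocked=[]
Op 8: conn=24 S1=24 S2=19 S3=24 S4=-9 blocked=[4]
Op 9: conn=46 S1=24 S2=19 S3=24 S4=-9 blocked=[4]
Op 10: conn=46 S1=24 S2=19 S3=42 S4=-9 blocked=[4]
Op 11: conn=27 S1=24 S2=19 S3=23 S4=-9 blocked=[4]
Op 12: conn=17 S1=14 S2=19 S3=23 S4=-9 blocked=[4]
Op 13: conn=35 S1=14 S2=19 S3=23 S4=-9 blocked=[4]
Op 14: conn=64 S1=14 S2=19 S3=23 S4=-9 blocked=[4]

Answer: S4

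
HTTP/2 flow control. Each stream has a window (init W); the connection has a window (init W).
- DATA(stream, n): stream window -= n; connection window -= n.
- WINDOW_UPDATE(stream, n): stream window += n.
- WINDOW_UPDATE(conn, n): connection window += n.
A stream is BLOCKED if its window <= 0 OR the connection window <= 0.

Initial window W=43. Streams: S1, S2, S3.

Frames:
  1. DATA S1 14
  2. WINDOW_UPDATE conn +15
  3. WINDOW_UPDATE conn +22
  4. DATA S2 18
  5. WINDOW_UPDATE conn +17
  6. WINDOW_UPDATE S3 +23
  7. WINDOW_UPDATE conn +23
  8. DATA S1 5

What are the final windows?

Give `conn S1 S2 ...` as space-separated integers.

Answer: 83 24 25 66

Derivation:
Op 1: conn=29 S1=29 S2=43 S3=43 blocked=[]
Op 2: conn=44 S1=29 S2=43 S3=43 blocked=[]
Op 3: conn=66 S1=29 S2=43 S3=43 blocked=[]
Op 4: conn=48 S1=29 S2=25 S3=43 blocked=[]
Op 5: conn=65 S1=29 S2=25 S3=43 blocked=[]
Op 6: conn=65 S1=29 S2=25 S3=66 blocked=[]
Op 7: conn=88 S1=29 S2=25 S3=66 blocked=[]
Op 8: conn=83 S1=24 S2=25 S3=66 blocked=[]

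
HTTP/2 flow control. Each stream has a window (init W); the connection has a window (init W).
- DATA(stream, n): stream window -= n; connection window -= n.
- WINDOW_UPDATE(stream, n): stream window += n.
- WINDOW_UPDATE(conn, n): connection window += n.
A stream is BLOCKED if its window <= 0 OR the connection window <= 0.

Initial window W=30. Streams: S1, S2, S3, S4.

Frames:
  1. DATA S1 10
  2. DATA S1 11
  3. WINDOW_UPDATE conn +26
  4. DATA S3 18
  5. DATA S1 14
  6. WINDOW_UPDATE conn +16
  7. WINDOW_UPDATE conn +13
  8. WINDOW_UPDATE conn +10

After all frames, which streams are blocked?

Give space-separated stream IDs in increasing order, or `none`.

Op 1: conn=20 S1=20 S2=30 S3=30 S4=30 blocked=[]
Op 2: conn=9 S1=9 S2=30 S3=30 S4=30 blocked=[]
Op 3: conn=35 S1=9 S2=30 S3=30 S4=30 blocked=[]
Op 4: conn=17 S1=9 S2=30 S3=12 S4=30 blocked=[]
Op 5: conn=3 S1=-5 S2=30 S3=12 S4=30 blocked=[1]
Op 6: conn=19 S1=-5 S2=30 S3=12 S4=30 blocked=[1]
Op 7: conn=32 S1=-5 S2=30 S3=12 S4=30 blocked=[1]
Op 8: conn=42 S1=-5 S2=30 S3=12 S4=30 blocked=[1]

Answer: S1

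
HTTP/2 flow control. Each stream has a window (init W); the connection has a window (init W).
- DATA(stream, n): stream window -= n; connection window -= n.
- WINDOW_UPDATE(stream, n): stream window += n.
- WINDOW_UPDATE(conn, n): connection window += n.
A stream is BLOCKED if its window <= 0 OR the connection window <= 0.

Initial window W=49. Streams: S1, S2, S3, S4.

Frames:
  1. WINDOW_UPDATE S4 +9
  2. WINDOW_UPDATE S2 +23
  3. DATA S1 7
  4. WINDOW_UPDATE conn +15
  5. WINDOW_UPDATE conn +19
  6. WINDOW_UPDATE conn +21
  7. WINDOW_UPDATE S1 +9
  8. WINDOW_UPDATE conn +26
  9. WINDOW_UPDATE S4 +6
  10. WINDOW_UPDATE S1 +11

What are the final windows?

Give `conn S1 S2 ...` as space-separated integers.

Answer: 123 62 72 49 64

Derivation:
Op 1: conn=49 S1=49 S2=49 S3=49 S4=58 blocked=[]
Op 2: conn=49 S1=49 S2=72 S3=49 S4=58 blocked=[]
Op 3: conn=42 S1=42 S2=72 S3=49 S4=58 blocked=[]
Op 4: conn=57 S1=42 S2=72 S3=49 S4=58 blocked=[]
Op 5: conn=76 S1=42 S2=72 S3=49 S4=58 blocked=[]
Op 6: conn=97 S1=42 S2=72 S3=49 S4=58 blocked=[]
Op 7: conn=97 S1=51 S2=72 S3=49 S4=58 blocked=[]
Op 8: conn=123 S1=51 S2=72 S3=49 S4=58 blocked=[]
Op 9: conn=123 S1=51 S2=72 S3=49 S4=64 blocked=[]
Op 10: conn=123 S1=62 S2=72 S3=49 S4=64 blocked=[]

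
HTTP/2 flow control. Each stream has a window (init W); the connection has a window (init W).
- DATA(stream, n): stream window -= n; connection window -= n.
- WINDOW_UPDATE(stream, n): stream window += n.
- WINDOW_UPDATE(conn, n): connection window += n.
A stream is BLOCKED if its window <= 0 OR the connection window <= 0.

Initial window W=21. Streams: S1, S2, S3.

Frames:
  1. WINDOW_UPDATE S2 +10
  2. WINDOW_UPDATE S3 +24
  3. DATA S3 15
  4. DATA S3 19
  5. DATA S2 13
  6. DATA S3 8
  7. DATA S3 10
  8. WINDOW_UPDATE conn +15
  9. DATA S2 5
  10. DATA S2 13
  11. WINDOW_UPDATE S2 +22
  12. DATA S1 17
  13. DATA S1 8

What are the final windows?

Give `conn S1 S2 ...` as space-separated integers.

Answer: -72 -4 22 -7

Derivation:
Op 1: conn=21 S1=21 S2=31 S3=21 blocked=[]
Op 2: conn=21 S1=21 S2=31 S3=45 blocked=[]
Op 3: conn=6 S1=21 S2=31 S3=30 blocked=[]
Op 4: conn=-13 S1=21 S2=31 S3=11 blocked=[1, 2, 3]
Op 5: conn=-26 S1=21 S2=18 S3=11 blocked=[1, 2, 3]
Op 6: conn=-34 S1=21 S2=18 S3=3 blocked=[1, 2, 3]
Op 7: conn=-44 S1=21 S2=18 S3=-7 blocked=[1, 2, 3]
Op 8: conn=-29 S1=21 S2=18 S3=-7 blocked=[1, 2, 3]
Op 9: conn=-34 S1=21 S2=13 S3=-7 blocked=[1, 2, 3]
Op 10: conn=-47 S1=21 S2=0 S3=-7 blocked=[1, 2, 3]
Op 11: conn=-47 S1=21 S2=22 S3=-7 blocked=[1, 2, 3]
Op 12: conn=-64 S1=4 S2=22 S3=-7 blocked=[1, 2, 3]
Op 13: conn=-72 S1=-4 S2=22 S3=-7 blocked=[1, 2, 3]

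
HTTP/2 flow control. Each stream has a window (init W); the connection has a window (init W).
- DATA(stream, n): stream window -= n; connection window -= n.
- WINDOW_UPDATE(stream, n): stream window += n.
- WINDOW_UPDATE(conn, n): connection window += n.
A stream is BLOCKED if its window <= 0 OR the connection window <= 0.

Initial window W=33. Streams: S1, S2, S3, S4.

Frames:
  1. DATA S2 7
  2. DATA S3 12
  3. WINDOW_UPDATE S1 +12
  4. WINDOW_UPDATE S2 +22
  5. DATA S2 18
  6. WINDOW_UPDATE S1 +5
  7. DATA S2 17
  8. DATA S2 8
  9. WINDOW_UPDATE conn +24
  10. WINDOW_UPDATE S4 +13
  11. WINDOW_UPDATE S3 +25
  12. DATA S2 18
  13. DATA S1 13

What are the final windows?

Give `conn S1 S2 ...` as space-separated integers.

Answer: -36 37 -13 46 46

Derivation:
Op 1: conn=26 S1=33 S2=26 S3=33 S4=33 blocked=[]
Op 2: conn=14 S1=33 S2=26 S3=21 S4=33 blocked=[]
Op 3: conn=14 S1=45 S2=26 S3=21 S4=33 blocked=[]
Op 4: conn=14 S1=45 S2=48 S3=21 S4=33 blocked=[]
Op 5: conn=-4 S1=45 S2=30 S3=21 S4=33 blocked=[1, 2, 3, 4]
Op 6: conn=-4 S1=50 S2=30 S3=21 S4=33 blocked=[1, 2, 3, 4]
Op 7: conn=-21 S1=50 S2=13 S3=21 S4=33 blocked=[1, 2, 3, 4]
Op 8: conn=-29 S1=50 S2=5 S3=21 S4=33 blocked=[1, 2, 3, 4]
Op 9: conn=-5 S1=50 S2=5 S3=21 S4=33 blocked=[1, 2, 3, 4]
Op 10: conn=-5 S1=50 S2=5 S3=21 S4=46 blocked=[1, 2, 3, 4]
Op 11: conn=-5 S1=50 S2=5 S3=46 S4=46 blocked=[1, 2, 3, 4]
Op 12: conn=-23 S1=50 S2=-13 S3=46 S4=46 blocked=[1, 2, 3, 4]
Op 13: conn=-36 S1=37 S2=-13 S3=46 S4=46 blocked=[1, 2, 3, 4]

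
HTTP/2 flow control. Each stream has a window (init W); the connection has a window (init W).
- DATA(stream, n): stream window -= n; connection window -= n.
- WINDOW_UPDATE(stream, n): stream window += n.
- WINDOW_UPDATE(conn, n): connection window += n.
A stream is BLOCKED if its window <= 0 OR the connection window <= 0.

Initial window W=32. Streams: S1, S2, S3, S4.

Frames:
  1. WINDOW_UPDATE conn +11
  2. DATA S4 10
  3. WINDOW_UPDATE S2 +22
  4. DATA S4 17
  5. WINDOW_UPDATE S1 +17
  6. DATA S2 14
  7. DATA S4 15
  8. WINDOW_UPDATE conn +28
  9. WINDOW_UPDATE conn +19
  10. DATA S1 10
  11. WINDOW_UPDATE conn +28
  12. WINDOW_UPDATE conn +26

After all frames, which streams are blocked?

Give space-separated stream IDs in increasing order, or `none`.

Op 1: conn=43 S1=32 S2=32 S3=32 S4=32 blocked=[]
Op 2: conn=33 S1=32 S2=32 S3=32 S4=22 blocked=[]
Op 3: conn=33 S1=32 S2=54 S3=32 S4=22 blocked=[]
Op 4: conn=16 S1=32 S2=54 S3=32 S4=5 blocked=[]
Op 5: conn=16 S1=49 S2=54 S3=32 S4=5 blocked=[]
Op 6: conn=2 S1=49 S2=40 S3=32 S4=5 blocked=[]
Op 7: conn=-13 S1=49 S2=40 S3=32 S4=-10 blocked=[1, 2, 3, 4]
Op 8: conn=15 S1=49 S2=40 S3=32 S4=-10 blocked=[4]
Op 9: conn=34 S1=49 S2=40 S3=32 S4=-10 blocked=[4]
Op 10: conn=24 S1=39 S2=40 S3=32 S4=-10 blocked=[4]
Op 11: conn=52 S1=39 S2=40 S3=32 S4=-10 blocked=[4]
Op 12: conn=78 S1=39 S2=40 S3=32 S4=-10 blocked=[4]

Answer: S4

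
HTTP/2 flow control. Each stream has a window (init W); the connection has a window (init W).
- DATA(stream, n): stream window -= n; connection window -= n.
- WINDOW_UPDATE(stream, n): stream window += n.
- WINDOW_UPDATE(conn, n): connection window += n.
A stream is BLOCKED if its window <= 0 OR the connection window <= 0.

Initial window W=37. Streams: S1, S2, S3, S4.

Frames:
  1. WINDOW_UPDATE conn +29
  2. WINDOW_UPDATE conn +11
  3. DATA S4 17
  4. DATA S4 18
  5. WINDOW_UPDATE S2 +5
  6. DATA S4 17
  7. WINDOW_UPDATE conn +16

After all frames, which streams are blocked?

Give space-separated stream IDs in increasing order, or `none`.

Op 1: conn=66 S1=37 S2=37 S3=37 S4=37 blocked=[]
Op 2: conn=77 S1=37 S2=37 S3=37 S4=37 blocked=[]
Op 3: conn=60 S1=37 S2=37 S3=37 S4=20 blocked=[]
Op 4: conn=42 S1=37 S2=37 S3=37 S4=2 blocked=[]
Op 5: conn=42 S1=37 S2=42 S3=37 S4=2 blocked=[]
Op 6: conn=25 S1=37 S2=42 S3=37 S4=-15 blocked=[4]
Op 7: conn=41 S1=37 S2=42 S3=37 S4=-15 blocked=[4]

Answer: S4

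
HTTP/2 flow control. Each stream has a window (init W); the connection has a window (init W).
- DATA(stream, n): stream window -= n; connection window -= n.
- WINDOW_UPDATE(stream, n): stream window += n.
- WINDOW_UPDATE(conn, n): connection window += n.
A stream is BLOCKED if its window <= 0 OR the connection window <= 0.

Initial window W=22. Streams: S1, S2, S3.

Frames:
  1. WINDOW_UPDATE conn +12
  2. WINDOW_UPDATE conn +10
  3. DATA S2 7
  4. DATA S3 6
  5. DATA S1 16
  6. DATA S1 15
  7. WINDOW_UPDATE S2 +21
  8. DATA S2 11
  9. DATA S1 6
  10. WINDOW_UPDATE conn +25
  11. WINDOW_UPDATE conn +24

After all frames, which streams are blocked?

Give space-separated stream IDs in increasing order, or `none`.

Op 1: conn=34 S1=22 S2=22 S3=22 blocked=[]
Op 2: conn=44 S1=22 S2=22 S3=22 blocked=[]
Op 3: conn=37 S1=22 S2=15 S3=22 blocked=[]
Op 4: conn=31 S1=22 S2=15 S3=16 blocked=[]
Op 5: conn=15 S1=6 S2=15 S3=16 blocked=[]
Op 6: conn=0 S1=-9 S2=15 S3=16 blocked=[1, 2, 3]
Op 7: conn=0 S1=-9 S2=36 S3=16 blocked=[1, 2, 3]
Op 8: conn=-11 S1=-9 S2=25 S3=16 blocked=[1, 2, 3]
Op 9: conn=-17 S1=-15 S2=25 S3=16 blocked=[1, 2, 3]
Op 10: conn=8 S1=-15 S2=25 S3=16 blocked=[1]
Op 11: conn=32 S1=-15 S2=25 S3=16 blocked=[1]

Answer: S1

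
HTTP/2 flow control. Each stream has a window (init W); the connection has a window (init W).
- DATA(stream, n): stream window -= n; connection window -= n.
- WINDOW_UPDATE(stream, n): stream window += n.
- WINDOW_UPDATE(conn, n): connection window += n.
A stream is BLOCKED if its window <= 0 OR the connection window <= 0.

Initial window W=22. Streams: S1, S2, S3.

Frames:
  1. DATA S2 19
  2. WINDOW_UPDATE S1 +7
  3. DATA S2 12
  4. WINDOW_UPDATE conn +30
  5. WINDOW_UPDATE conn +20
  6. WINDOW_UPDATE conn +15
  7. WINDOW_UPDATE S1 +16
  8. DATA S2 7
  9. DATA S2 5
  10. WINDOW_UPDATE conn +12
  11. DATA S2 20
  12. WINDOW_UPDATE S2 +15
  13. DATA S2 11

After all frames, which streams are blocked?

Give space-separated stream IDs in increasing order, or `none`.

Answer: S2

Derivation:
Op 1: conn=3 S1=22 S2=3 S3=22 blocked=[]
Op 2: conn=3 S1=29 S2=3 S3=22 blocked=[]
Op 3: conn=-9 S1=29 S2=-9 S3=22 blocked=[1, 2, 3]
Op 4: conn=21 S1=29 S2=-9 S3=22 blocked=[2]
Op 5: conn=41 S1=29 S2=-9 S3=22 blocked=[2]
Op 6: conn=56 S1=29 S2=-9 S3=22 blocked=[2]
Op 7: conn=56 S1=45 S2=-9 S3=22 blocked=[2]
Op 8: conn=49 S1=45 S2=-16 S3=22 blocked=[2]
Op 9: conn=44 S1=45 S2=-21 S3=22 blocked=[2]
Op 10: conn=56 S1=45 S2=-21 S3=22 blocked=[2]
Op 11: conn=36 S1=45 S2=-41 S3=22 blocked=[2]
Op 12: conn=36 S1=45 S2=-26 S3=22 blocked=[2]
Op 13: conn=25 S1=45 S2=-37 S3=22 blocked=[2]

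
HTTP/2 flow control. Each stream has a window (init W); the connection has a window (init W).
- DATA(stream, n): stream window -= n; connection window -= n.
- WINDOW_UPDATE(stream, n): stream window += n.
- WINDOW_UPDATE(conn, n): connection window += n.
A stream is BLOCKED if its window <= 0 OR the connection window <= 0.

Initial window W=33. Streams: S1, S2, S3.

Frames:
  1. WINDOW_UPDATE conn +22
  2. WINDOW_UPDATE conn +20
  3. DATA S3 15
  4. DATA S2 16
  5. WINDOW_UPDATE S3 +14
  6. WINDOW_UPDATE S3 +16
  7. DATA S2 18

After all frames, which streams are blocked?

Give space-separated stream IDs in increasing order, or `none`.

Op 1: conn=55 S1=33 S2=33 S3=33 blocked=[]
Op 2: conn=75 S1=33 S2=33 S3=33 blocked=[]
Op 3: conn=60 S1=33 S2=33 S3=18 blocked=[]
Op 4: conn=44 S1=33 S2=17 S3=18 blocked=[]
Op 5: conn=44 S1=33 S2=17 S3=32 blocked=[]
Op 6: conn=44 S1=33 S2=17 S3=48 blocked=[]
Op 7: conn=26 S1=33 S2=-1 S3=48 blocked=[2]

Answer: S2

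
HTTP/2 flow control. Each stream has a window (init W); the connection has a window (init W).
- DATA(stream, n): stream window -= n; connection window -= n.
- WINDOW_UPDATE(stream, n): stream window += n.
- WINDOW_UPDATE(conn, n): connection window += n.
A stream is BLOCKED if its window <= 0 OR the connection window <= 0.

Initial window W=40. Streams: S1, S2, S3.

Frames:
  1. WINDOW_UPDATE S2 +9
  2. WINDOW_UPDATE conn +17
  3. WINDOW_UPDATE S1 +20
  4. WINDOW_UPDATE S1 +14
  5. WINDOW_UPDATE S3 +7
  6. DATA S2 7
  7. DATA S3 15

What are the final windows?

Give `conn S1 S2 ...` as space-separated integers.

Op 1: conn=40 S1=40 S2=49 S3=40 blocked=[]
Op 2: conn=57 S1=40 S2=49 S3=40 blocked=[]
Op 3: conn=57 S1=60 S2=49 S3=40 blocked=[]
Op 4: conn=57 S1=74 S2=49 S3=40 blocked=[]
Op 5: conn=57 S1=74 S2=49 S3=47 blocked=[]
Op 6: conn=50 S1=74 S2=42 S3=47 blocked=[]
Op 7: conn=35 S1=74 S2=42 S3=32 blocked=[]

Answer: 35 74 42 32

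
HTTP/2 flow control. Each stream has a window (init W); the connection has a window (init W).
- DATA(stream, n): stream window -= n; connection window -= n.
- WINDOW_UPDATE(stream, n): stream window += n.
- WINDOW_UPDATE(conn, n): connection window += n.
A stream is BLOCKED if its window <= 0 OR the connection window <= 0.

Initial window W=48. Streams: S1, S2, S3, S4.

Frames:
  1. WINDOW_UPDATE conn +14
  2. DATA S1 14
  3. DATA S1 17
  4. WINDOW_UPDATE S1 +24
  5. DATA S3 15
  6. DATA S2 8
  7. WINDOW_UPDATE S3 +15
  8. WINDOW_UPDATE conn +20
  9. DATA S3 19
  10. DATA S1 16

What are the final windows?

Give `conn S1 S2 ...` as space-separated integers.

Op 1: conn=62 S1=48 S2=48 S3=48 S4=48 blocked=[]
Op 2: conn=48 S1=34 S2=48 S3=48 S4=48 blocked=[]
Op 3: conn=31 S1=17 S2=48 S3=48 S4=48 blocked=[]
Op 4: conn=31 S1=41 S2=48 S3=48 S4=48 blocked=[]
Op 5: conn=16 S1=41 S2=48 S3=33 S4=48 blocked=[]
Op 6: conn=8 S1=41 S2=40 S3=33 S4=48 blocked=[]
Op 7: conn=8 S1=41 S2=40 S3=48 S4=48 blocked=[]
Op 8: conn=28 S1=41 S2=40 S3=48 S4=48 blocked=[]
Op 9: conn=9 S1=41 S2=40 S3=29 S4=48 blocked=[]
Op 10: conn=-7 S1=25 S2=40 S3=29 S4=48 blocked=[1, 2, 3, 4]

Answer: -7 25 40 29 48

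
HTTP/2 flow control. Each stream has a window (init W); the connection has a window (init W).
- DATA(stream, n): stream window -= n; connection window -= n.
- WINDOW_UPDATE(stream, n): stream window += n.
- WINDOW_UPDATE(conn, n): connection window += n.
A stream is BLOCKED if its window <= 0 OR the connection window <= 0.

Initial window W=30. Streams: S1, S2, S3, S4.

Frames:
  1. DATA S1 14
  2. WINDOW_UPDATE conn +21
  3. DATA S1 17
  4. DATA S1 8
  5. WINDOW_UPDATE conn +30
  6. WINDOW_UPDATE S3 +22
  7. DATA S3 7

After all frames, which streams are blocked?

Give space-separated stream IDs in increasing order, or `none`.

Answer: S1

Derivation:
Op 1: conn=16 S1=16 S2=30 S3=30 S4=30 blocked=[]
Op 2: conn=37 S1=16 S2=30 S3=30 S4=30 blocked=[]
Op 3: conn=20 S1=-1 S2=30 S3=30 S4=30 blocked=[1]
Op 4: conn=12 S1=-9 S2=30 S3=30 S4=30 blocked=[1]
Op 5: conn=42 S1=-9 S2=30 S3=30 S4=30 blocked=[1]
Op 6: conn=42 S1=-9 S2=30 S3=52 S4=30 blocked=[1]
Op 7: conn=35 S1=-9 S2=30 S3=45 S4=30 blocked=[1]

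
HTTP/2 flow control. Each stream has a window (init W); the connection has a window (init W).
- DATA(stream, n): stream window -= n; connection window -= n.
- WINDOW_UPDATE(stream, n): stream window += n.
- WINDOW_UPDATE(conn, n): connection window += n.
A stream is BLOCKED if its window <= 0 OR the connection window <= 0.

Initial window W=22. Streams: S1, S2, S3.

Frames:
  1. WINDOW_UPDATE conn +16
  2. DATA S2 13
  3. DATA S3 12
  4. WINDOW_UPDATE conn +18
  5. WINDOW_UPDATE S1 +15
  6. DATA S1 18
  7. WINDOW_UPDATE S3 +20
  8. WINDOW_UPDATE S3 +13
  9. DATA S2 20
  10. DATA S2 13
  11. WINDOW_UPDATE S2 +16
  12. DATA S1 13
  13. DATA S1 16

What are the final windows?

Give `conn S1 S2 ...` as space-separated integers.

Answer: -49 -10 -8 43

Derivation:
Op 1: conn=38 S1=22 S2=22 S3=22 blocked=[]
Op 2: conn=25 S1=22 S2=9 S3=22 blocked=[]
Op 3: conn=13 S1=22 S2=9 S3=10 blocked=[]
Op 4: conn=31 S1=22 S2=9 S3=10 blocked=[]
Op 5: conn=31 S1=37 S2=9 S3=10 blocked=[]
Op 6: conn=13 S1=19 S2=9 S3=10 blocked=[]
Op 7: conn=13 S1=19 S2=9 S3=30 blocked=[]
Op 8: conn=13 S1=19 S2=9 S3=43 blocked=[]
Op 9: conn=-7 S1=19 S2=-11 S3=43 blocked=[1, 2, 3]
Op 10: conn=-20 S1=19 S2=-24 S3=43 blocked=[1, 2, 3]
Op 11: conn=-20 S1=19 S2=-8 S3=43 blocked=[1, 2, 3]
Op 12: conn=-33 S1=6 S2=-8 S3=43 blocked=[1, 2, 3]
Op 13: conn=-49 S1=-10 S2=-8 S3=43 blocked=[1, 2, 3]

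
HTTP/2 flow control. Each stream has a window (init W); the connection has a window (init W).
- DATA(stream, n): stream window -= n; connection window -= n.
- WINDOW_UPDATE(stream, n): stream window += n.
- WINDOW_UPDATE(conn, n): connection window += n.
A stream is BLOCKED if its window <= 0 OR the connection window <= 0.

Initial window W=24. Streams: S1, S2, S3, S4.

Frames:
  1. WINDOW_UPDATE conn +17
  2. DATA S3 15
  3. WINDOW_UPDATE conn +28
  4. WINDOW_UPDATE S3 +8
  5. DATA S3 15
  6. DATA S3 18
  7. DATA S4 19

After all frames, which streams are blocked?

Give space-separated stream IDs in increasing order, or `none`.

Answer: S3

Derivation:
Op 1: conn=41 S1=24 S2=24 S3=24 S4=24 blocked=[]
Op 2: conn=26 S1=24 S2=24 S3=9 S4=24 blocked=[]
Op 3: conn=54 S1=24 S2=24 S3=9 S4=24 blocked=[]
Op 4: conn=54 S1=24 S2=24 S3=17 S4=24 blocked=[]
Op 5: conn=39 S1=24 S2=24 S3=2 S4=24 blocked=[]
Op 6: conn=21 S1=24 S2=24 S3=-16 S4=24 blocked=[3]
Op 7: conn=2 S1=24 S2=24 S3=-16 S4=5 blocked=[3]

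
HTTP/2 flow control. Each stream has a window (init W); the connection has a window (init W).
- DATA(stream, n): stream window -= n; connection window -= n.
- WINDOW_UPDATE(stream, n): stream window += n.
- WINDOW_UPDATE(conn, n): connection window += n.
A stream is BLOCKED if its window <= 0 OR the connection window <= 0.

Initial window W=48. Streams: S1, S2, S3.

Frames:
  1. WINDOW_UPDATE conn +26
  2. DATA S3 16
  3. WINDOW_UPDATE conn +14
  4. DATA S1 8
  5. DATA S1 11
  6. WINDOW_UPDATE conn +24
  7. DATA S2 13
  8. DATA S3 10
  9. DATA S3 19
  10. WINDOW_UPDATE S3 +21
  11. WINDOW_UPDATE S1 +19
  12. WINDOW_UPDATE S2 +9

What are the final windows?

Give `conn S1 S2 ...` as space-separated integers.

Answer: 35 48 44 24

Derivation:
Op 1: conn=74 S1=48 S2=48 S3=48 blocked=[]
Op 2: conn=58 S1=48 S2=48 S3=32 blocked=[]
Op 3: conn=72 S1=48 S2=48 S3=32 blocked=[]
Op 4: conn=64 S1=40 S2=48 S3=32 blocked=[]
Op 5: conn=53 S1=29 S2=48 S3=32 blocked=[]
Op 6: conn=77 S1=29 S2=48 S3=32 blocked=[]
Op 7: conn=64 S1=29 S2=35 S3=32 blocked=[]
Op 8: conn=54 S1=29 S2=35 S3=22 blocked=[]
Op 9: conn=35 S1=29 S2=35 S3=3 blocked=[]
Op 10: conn=35 S1=29 S2=35 S3=24 blocked=[]
Op 11: conn=35 S1=48 S2=35 S3=24 blocked=[]
Op 12: conn=35 S1=48 S2=44 S3=24 blocked=[]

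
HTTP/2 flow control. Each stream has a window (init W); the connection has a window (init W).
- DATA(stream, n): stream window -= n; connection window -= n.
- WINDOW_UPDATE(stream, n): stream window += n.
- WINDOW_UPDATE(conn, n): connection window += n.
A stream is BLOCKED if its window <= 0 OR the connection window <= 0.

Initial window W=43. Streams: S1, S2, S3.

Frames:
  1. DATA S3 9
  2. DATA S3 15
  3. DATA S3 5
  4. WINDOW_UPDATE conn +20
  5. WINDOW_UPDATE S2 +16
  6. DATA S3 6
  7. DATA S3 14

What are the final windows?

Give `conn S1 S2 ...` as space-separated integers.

Answer: 14 43 59 -6

Derivation:
Op 1: conn=34 S1=43 S2=43 S3=34 blocked=[]
Op 2: conn=19 S1=43 S2=43 S3=19 blocked=[]
Op 3: conn=14 S1=43 S2=43 S3=14 blocked=[]
Op 4: conn=34 S1=43 S2=43 S3=14 blocked=[]
Op 5: conn=34 S1=43 S2=59 S3=14 blocked=[]
Op 6: conn=28 S1=43 S2=59 S3=8 blocked=[]
Op 7: conn=14 S1=43 S2=59 S3=-6 blocked=[3]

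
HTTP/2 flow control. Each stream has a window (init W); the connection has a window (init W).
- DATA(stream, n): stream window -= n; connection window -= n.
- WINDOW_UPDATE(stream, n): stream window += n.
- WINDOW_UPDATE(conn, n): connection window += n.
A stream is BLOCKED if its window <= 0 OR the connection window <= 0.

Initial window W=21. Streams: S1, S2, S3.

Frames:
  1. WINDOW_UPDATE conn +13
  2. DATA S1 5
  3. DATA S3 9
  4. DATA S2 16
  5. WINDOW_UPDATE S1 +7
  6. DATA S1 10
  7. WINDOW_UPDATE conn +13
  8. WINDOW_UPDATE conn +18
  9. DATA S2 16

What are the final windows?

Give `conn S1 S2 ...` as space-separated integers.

Answer: 9 13 -11 12

Derivation:
Op 1: conn=34 S1=21 S2=21 S3=21 blocked=[]
Op 2: conn=29 S1=16 S2=21 S3=21 blocked=[]
Op 3: conn=20 S1=16 S2=21 S3=12 blocked=[]
Op 4: conn=4 S1=16 S2=5 S3=12 blocked=[]
Op 5: conn=4 S1=23 S2=5 S3=12 blocked=[]
Op 6: conn=-6 S1=13 S2=5 S3=12 blocked=[1, 2, 3]
Op 7: conn=7 S1=13 S2=5 S3=12 blocked=[]
Op 8: conn=25 S1=13 S2=5 S3=12 blocked=[]
Op 9: conn=9 S1=13 S2=-11 S3=12 blocked=[2]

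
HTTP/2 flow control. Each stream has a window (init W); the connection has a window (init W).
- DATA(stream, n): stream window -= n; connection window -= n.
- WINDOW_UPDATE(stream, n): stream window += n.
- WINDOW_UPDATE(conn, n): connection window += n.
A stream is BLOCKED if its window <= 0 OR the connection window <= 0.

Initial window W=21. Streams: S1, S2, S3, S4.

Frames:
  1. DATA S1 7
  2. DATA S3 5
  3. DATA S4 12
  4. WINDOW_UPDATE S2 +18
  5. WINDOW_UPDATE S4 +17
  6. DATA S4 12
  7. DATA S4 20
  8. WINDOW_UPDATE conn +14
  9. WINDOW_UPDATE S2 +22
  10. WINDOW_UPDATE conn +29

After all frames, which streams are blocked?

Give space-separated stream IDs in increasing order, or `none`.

Answer: S4

Derivation:
Op 1: conn=14 S1=14 S2=21 S3=21 S4=21 blocked=[]
Op 2: conn=9 S1=14 S2=21 S3=16 S4=21 blocked=[]
Op 3: conn=-3 S1=14 S2=21 S3=16 S4=9 blocked=[1, 2, 3, 4]
Op 4: conn=-3 S1=14 S2=39 S3=16 S4=9 blocked=[1, 2, 3, 4]
Op 5: conn=-3 S1=14 S2=39 S3=16 S4=26 blocked=[1, 2, 3, 4]
Op 6: conn=-15 S1=14 S2=39 S3=16 S4=14 blocked=[1, 2, 3, 4]
Op 7: conn=-35 S1=14 S2=39 S3=16 S4=-6 blocked=[1, 2, 3, 4]
Op 8: conn=-21 S1=14 S2=39 S3=16 S4=-6 blocked=[1, 2, 3, 4]
Op 9: conn=-21 S1=14 S2=61 S3=16 S4=-6 blocked=[1, 2, 3, 4]
Op 10: conn=8 S1=14 S2=61 S3=16 S4=-6 blocked=[4]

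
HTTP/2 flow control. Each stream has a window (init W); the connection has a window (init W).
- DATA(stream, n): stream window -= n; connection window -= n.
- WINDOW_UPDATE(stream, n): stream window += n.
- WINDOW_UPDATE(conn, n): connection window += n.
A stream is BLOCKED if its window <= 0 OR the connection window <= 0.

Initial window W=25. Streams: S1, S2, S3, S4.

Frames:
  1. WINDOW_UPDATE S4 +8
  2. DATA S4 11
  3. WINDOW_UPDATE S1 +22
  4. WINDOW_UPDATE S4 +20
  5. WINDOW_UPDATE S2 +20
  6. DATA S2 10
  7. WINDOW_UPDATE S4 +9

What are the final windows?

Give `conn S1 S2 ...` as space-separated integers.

Answer: 4 47 35 25 51

Derivation:
Op 1: conn=25 S1=25 S2=25 S3=25 S4=33 blocked=[]
Op 2: conn=14 S1=25 S2=25 S3=25 S4=22 blocked=[]
Op 3: conn=14 S1=47 S2=25 S3=25 S4=22 blocked=[]
Op 4: conn=14 S1=47 S2=25 S3=25 S4=42 blocked=[]
Op 5: conn=14 S1=47 S2=45 S3=25 S4=42 blocked=[]
Op 6: conn=4 S1=47 S2=35 S3=25 S4=42 blocked=[]
Op 7: conn=4 S1=47 S2=35 S3=25 S4=51 blocked=[]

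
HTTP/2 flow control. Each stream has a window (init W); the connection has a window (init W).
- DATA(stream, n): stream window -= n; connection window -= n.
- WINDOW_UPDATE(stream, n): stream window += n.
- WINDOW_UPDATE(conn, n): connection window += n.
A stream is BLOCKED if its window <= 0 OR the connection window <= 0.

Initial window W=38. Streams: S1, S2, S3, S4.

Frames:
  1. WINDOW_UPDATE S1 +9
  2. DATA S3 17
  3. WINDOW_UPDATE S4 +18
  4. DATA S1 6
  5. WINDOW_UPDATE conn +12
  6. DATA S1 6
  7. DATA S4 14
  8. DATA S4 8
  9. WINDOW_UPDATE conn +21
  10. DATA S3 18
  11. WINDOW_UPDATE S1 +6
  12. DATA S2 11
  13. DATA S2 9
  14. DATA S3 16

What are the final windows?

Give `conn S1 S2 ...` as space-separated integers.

Op 1: conn=38 S1=47 S2=38 S3=38 S4=38 blocked=[]
Op 2: conn=21 S1=47 S2=38 S3=21 S4=38 blocked=[]
Op 3: conn=21 S1=47 S2=38 S3=21 S4=56 blocked=[]
Op 4: conn=15 S1=41 S2=38 S3=21 S4=56 blocked=[]
Op 5: conn=27 S1=41 S2=38 S3=21 S4=56 blocked=[]
Op 6: conn=21 S1=35 S2=38 S3=21 S4=56 blocked=[]
Op 7: conn=7 S1=35 S2=38 S3=21 S4=42 blocked=[]
Op 8: conn=-1 S1=35 S2=38 S3=21 S4=34 blocked=[1, 2, 3, 4]
Op 9: conn=20 S1=35 S2=38 S3=21 S4=34 blocked=[]
Op 10: conn=2 S1=35 S2=38 S3=3 S4=34 blocked=[]
Op 11: conn=2 S1=41 S2=38 S3=3 S4=34 blocked=[]
Op 12: conn=-9 S1=41 S2=27 S3=3 S4=34 blocked=[1, 2, 3, 4]
Op 13: conn=-18 S1=41 S2=18 S3=3 S4=34 blocked=[1, 2, 3, 4]
Op 14: conn=-34 S1=41 S2=18 S3=-13 S4=34 blocked=[1, 2, 3, 4]

Answer: -34 41 18 -13 34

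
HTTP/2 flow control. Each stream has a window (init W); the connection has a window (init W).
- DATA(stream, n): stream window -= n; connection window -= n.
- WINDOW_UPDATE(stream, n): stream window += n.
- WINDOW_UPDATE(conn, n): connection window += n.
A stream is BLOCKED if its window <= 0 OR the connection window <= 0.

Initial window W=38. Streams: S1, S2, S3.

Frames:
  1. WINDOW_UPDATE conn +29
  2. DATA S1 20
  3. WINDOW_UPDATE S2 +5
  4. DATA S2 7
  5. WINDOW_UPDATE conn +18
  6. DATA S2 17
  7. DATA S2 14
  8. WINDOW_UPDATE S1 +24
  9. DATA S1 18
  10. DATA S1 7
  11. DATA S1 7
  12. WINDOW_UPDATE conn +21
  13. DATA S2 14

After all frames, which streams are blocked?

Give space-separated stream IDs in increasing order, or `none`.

Answer: S2

Derivation:
Op 1: conn=67 S1=38 S2=38 S3=38 blocked=[]
Op 2: conn=47 S1=18 S2=38 S3=38 blocked=[]
Op 3: conn=47 S1=18 S2=43 S3=38 blocked=[]
Op 4: conn=40 S1=18 S2=36 S3=38 blocked=[]
Op 5: conn=58 S1=18 S2=36 S3=38 blocked=[]
Op 6: conn=41 S1=18 S2=19 S3=38 blocked=[]
Op 7: conn=27 S1=18 S2=5 S3=38 blocked=[]
Op 8: conn=27 S1=42 S2=5 S3=38 blocked=[]
Op 9: conn=9 S1=24 S2=5 S3=38 blocked=[]
Op 10: conn=2 S1=17 S2=5 S3=38 blocked=[]
Op 11: conn=-5 S1=10 S2=5 S3=38 blocked=[1, 2, 3]
Op 12: conn=16 S1=10 S2=5 S3=38 blocked=[]
Op 13: conn=2 S1=10 S2=-9 S3=38 blocked=[2]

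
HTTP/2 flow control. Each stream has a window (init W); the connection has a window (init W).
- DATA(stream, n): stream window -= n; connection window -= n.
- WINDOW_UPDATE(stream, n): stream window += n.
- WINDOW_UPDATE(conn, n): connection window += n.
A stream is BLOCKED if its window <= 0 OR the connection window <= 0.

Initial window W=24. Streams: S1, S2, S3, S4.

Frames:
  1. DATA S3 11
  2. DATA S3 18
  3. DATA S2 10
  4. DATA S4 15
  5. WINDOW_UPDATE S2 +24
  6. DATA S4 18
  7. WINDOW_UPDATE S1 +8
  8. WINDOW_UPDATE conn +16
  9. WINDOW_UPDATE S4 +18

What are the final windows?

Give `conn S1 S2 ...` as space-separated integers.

Answer: -32 32 38 -5 9

Derivation:
Op 1: conn=13 S1=24 S2=24 S3=13 S4=24 blocked=[]
Op 2: conn=-5 S1=24 S2=24 S3=-5 S4=24 blocked=[1, 2, 3, 4]
Op 3: conn=-15 S1=24 S2=14 S3=-5 S4=24 blocked=[1, 2, 3, 4]
Op 4: conn=-30 S1=24 S2=14 S3=-5 S4=9 blocked=[1, 2, 3, 4]
Op 5: conn=-30 S1=24 S2=38 S3=-5 S4=9 blocked=[1, 2, 3, 4]
Op 6: conn=-48 S1=24 S2=38 S3=-5 S4=-9 blocked=[1, 2, 3, 4]
Op 7: conn=-48 S1=32 S2=38 S3=-5 S4=-9 blocked=[1, 2, 3, 4]
Op 8: conn=-32 S1=32 S2=38 S3=-5 S4=-9 blocked=[1, 2, 3, 4]
Op 9: conn=-32 S1=32 S2=38 S3=-5 S4=9 blocked=[1, 2, 3, 4]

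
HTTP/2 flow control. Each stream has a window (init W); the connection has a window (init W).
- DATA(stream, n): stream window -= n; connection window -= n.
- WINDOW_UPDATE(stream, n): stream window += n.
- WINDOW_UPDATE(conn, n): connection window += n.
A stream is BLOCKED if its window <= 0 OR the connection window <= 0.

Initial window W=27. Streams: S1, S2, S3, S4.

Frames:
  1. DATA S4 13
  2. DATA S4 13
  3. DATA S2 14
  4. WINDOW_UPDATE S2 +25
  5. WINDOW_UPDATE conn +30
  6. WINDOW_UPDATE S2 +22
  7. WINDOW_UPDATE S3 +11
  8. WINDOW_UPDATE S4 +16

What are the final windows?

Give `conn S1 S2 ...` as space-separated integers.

Op 1: conn=14 S1=27 S2=27 S3=27 S4=14 blocked=[]
Op 2: conn=1 S1=27 S2=27 S3=27 S4=1 blocked=[]
Op 3: conn=-13 S1=27 S2=13 S3=27 S4=1 blocked=[1, 2, 3, 4]
Op 4: conn=-13 S1=27 S2=38 S3=27 S4=1 blocked=[1, 2, 3, 4]
Op 5: conn=17 S1=27 S2=38 S3=27 S4=1 blocked=[]
Op 6: conn=17 S1=27 S2=60 S3=27 S4=1 blocked=[]
Op 7: conn=17 S1=27 S2=60 S3=38 S4=1 blocked=[]
Op 8: conn=17 S1=27 S2=60 S3=38 S4=17 blocked=[]

Answer: 17 27 60 38 17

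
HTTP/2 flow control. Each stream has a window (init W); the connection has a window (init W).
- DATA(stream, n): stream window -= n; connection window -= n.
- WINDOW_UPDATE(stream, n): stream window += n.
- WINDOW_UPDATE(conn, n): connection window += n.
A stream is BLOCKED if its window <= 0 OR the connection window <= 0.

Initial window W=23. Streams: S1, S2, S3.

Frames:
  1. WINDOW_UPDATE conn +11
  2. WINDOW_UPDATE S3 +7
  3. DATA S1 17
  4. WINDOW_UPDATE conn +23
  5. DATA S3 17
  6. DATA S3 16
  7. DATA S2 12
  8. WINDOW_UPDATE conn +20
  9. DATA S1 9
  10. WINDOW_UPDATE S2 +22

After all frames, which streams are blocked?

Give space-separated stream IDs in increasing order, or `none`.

Op 1: conn=34 S1=23 S2=23 S3=23 blocked=[]
Op 2: conn=34 S1=23 S2=23 S3=30 blocked=[]
Op 3: conn=17 S1=6 S2=23 S3=30 blocked=[]
Op 4: conn=40 S1=6 S2=23 S3=30 blocked=[]
Op 5: conn=23 S1=6 S2=23 S3=13 blocked=[]
Op 6: conn=7 S1=6 S2=23 S3=-3 blocked=[3]
Op 7: conn=-5 S1=6 S2=11 S3=-3 blocked=[1, 2, 3]
Op 8: conn=15 S1=6 S2=11 S3=-3 blocked=[3]
Op 9: conn=6 S1=-3 S2=11 S3=-3 blocked=[1, 3]
Op 10: conn=6 S1=-3 S2=33 S3=-3 blocked=[1, 3]

Answer: S1 S3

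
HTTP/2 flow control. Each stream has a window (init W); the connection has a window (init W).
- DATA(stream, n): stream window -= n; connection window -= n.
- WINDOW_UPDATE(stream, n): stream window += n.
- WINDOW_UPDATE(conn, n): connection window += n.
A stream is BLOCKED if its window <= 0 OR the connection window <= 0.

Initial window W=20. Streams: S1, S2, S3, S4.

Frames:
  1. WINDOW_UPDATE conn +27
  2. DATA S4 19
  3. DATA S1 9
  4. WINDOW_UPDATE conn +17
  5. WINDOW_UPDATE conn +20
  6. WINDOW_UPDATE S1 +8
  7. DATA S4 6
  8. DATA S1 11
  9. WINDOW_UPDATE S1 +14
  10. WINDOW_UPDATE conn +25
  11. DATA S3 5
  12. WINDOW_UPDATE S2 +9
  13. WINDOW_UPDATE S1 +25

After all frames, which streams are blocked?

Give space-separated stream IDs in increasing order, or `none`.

Op 1: conn=47 S1=20 S2=20 S3=20 S4=20 blocked=[]
Op 2: conn=28 S1=20 S2=20 S3=20 S4=1 blocked=[]
Op 3: conn=19 S1=11 S2=20 S3=20 S4=1 blocked=[]
Op 4: conn=36 S1=11 S2=20 S3=20 S4=1 blocked=[]
Op 5: conn=56 S1=11 S2=20 S3=20 S4=1 blocked=[]
Op 6: conn=56 S1=19 S2=20 S3=20 S4=1 blocked=[]
Op 7: conn=50 S1=19 S2=20 S3=20 S4=-5 blocked=[4]
Op 8: conn=39 S1=8 S2=20 S3=20 S4=-5 blocked=[4]
Op 9: conn=39 S1=22 S2=20 S3=20 S4=-5 blocked=[4]
Op 10: conn=64 S1=22 S2=20 S3=20 S4=-5 blocked=[4]
Op 11: conn=59 S1=22 S2=20 S3=15 S4=-5 blocked=[4]
Op 12: conn=59 S1=22 S2=29 S3=15 S4=-5 blocked=[4]
Op 13: conn=59 S1=47 S2=29 S3=15 S4=-5 blocked=[4]

Answer: S4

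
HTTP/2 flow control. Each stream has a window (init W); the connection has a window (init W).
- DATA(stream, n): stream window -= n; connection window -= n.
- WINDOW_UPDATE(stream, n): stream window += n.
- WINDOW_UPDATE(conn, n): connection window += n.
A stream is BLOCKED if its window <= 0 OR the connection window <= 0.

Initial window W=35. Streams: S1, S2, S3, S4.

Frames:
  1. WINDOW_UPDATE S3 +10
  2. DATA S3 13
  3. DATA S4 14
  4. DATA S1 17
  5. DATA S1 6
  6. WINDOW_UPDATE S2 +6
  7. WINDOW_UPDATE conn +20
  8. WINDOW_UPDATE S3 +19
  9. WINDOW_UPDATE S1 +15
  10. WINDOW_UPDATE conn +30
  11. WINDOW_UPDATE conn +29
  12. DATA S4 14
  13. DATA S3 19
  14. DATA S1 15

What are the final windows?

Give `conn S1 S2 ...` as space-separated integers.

Op 1: conn=35 S1=35 S2=35 S3=45 S4=35 blocked=[]
Op 2: conn=22 S1=35 S2=35 S3=32 S4=35 blocked=[]
Op 3: conn=8 S1=35 S2=35 S3=32 S4=21 blocked=[]
Op 4: conn=-9 S1=18 S2=35 S3=32 S4=21 blocked=[1, 2, 3, 4]
Op 5: conn=-15 S1=12 S2=35 S3=32 S4=21 blocked=[1, 2, 3, 4]
Op 6: conn=-15 S1=12 S2=41 S3=32 S4=21 blocked=[1, 2, 3, 4]
Op 7: conn=5 S1=12 S2=41 S3=32 S4=21 blocked=[]
Op 8: conn=5 S1=12 S2=41 S3=51 S4=21 blocked=[]
Op 9: conn=5 S1=27 S2=41 S3=51 S4=21 blocked=[]
Op 10: conn=35 S1=27 S2=41 S3=51 S4=21 blocked=[]
Op 11: conn=64 S1=27 S2=41 S3=51 S4=21 blocked=[]
Op 12: conn=50 S1=27 S2=41 S3=51 S4=7 blocked=[]
Op 13: conn=31 S1=27 S2=41 S3=32 S4=7 blocked=[]
Op 14: conn=16 S1=12 S2=41 S3=32 S4=7 blocked=[]

Answer: 16 12 41 32 7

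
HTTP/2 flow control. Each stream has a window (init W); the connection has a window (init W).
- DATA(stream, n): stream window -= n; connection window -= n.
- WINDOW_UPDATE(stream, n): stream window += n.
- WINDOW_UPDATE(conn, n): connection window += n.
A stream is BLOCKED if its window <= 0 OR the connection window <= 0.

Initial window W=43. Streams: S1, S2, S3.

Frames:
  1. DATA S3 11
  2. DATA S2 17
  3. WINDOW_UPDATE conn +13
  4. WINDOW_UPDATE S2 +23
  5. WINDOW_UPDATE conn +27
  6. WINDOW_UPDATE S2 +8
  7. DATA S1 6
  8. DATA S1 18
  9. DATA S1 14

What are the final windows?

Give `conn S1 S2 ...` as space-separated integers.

Op 1: conn=32 S1=43 S2=43 S3=32 blocked=[]
Op 2: conn=15 S1=43 S2=26 S3=32 blocked=[]
Op 3: conn=28 S1=43 S2=26 S3=32 blocked=[]
Op 4: conn=28 S1=43 S2=49 S3=32 blocked=[]
Op 5: conn=55 S1=43 S2=49 S3=32 blocked=[]
Op 6: conn=55 S1=43 S2=57 S3=32 blocked=[]
Op 7: conn=49 S1=37 S2=57 S3=32 blocked=[]
Op 8: conn=31 S1=19 S2=57 S3=32 blocked=[]
Op 9: conn=17 S1=5 S2=57 S3=32 blocked=[]

Answer: 17 5 57 32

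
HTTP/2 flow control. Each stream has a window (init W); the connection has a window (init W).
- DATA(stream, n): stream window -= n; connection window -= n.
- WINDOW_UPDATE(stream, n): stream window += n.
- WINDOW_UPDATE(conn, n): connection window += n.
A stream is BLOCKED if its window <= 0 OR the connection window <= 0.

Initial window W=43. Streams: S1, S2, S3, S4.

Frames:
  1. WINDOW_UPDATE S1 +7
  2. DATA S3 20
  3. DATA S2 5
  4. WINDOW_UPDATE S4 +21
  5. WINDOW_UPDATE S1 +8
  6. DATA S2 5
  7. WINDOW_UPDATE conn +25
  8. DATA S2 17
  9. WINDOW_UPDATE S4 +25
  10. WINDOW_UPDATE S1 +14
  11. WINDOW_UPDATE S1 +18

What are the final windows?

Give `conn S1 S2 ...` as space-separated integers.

Answer: 21 90 16 23 89

Derivation:
Op 1: conn=43 S1=50 S2=43 S3=43 S4=43 blocked=[]
Op 2: conn=23 S1=50 S2=43 S3=23 S4=43 blocked=[]
Op 3: conn=18 S1=50 S2=38 S3=23 S4=43 blocked=[]
Op 4: conn=18 S1=50 S2=38 S3=23 S4=64 blocked=[]
Op 5: conn=18 S1=58 S2=38 S3=23 S4=64 blocked=[]
Op 6: conn=13 S1=58 S2=33 S3=23 S4=64 blocked=[]
Op 7: conn=38 S1=58 S2=33 S3=23 S4=64 blocked=[]
Op 8: conn=21 S1=58 S2=16 S3=23 S4=64 blocked=[]
Op 9: conn=21 S1=58 S2=16 S3=23 S4=89 blocked=[]
Op 10: conn=21 S1=72 S2=16 S3=23 S4=89 blocked=[]
Op 11: conn=21 S1=90 S2=16 S3=23 S4=89 blocked=[]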